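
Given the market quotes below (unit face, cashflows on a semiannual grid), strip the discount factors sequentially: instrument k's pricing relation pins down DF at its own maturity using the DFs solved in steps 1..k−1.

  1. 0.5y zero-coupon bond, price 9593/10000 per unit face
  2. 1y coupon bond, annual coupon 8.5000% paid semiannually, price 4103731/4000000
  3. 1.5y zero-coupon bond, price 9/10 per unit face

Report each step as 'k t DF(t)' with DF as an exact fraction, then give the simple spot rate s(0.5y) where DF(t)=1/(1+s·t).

1 1/2 9593/10000
2 1 189/200
3 3/2 9/10
s(0.5y) = (1/(9593/10000) − 1)/(1/2) = 814/9593 ≈ 8.4854%

step 1 [0.5y] zero: DF = P = 9593/10000 ≈ 0.959300
step 2 [1y] bond c/2=17/400: DF=(4103731/4000000 − 17/400·(0.959300))/(1+17/400) = 189/200 ≈ 0.945000
step 3 [1.5y] zero: DF = P = 9/10 ≈ 0.900000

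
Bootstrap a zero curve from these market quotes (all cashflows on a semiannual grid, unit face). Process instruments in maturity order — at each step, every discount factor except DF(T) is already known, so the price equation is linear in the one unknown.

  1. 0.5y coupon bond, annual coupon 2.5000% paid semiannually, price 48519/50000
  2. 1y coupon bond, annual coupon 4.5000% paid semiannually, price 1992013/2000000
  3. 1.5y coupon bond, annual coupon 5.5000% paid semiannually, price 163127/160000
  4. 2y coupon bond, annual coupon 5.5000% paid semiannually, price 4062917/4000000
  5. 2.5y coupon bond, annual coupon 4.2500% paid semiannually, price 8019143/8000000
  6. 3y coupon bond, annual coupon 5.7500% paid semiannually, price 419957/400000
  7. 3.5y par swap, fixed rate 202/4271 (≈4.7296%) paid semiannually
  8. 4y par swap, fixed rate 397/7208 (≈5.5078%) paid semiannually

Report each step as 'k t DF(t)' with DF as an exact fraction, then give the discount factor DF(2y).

step 1 [0.5y] bond c/2=1/80: DF=(48519/50000 − 1/80·(0))/(1+1/80) = 599/625 ≈ 0.958400
step 2 [1y] bond c/2=9/400: DF=(1992013/2000000 − 9/400·(0.958400))/(1+9/400) = 953/1000 ≈ 0.953000
step 3 [1.5y] bond c/2=11/400: DF=(163127/160000 − 11/400·(0.958400+0.953000))/(1+11/400) = 9411/10000 ≈ 0.941100
step 4 [2y] bond c/2=11/400: DF=(4062917/4000000 − 11/400·(0.958400+0.953000+0.941100))/(1+11/400) = 4561/5000 ≈ 0.912200
step 5 [2.5y] bond c/2=17/800: DF=(8019143/8000000 − 17/800·(0.958400+0.953000+0.941100+0.912200))/(1+17/800) = 1129/1250 ≈ 0.903200
step 6 [3y] bond c/2=23/800: DF=(419957/400000 − 23/800·(0.958400+0.953000+0.941100+0.912200+0.903200))/(1+23/800) = 8901/10000 ≈ 0.890100
step 7 [3.5y] swap r/2=101/4271: DF=(1 − 101/4271·(0.958400+0.953000+0.941100+0.912200+0.903200+0.890100))/(1+101/4271) = 1697/2000 ≈ 0.848500
step 8 [4y] swap r/2=397/14416: DF=(1 − 397/14416·(0.958400+0.953000+0.941100+0.912200+0.903200+0.890100+0.848500))/(1+397/14416) = 1603/2000 ≈ 0.801500

1 1/2 599/625
2 1 953/1000
3 3/2 9411/10000
4 2 4561/5000
5 5/2 1129/1250
6 3 8901/10000
7 7/2 1697/2000
8 4 1603/2000
DF(2y) = 4561/5000 ≈ 0.912200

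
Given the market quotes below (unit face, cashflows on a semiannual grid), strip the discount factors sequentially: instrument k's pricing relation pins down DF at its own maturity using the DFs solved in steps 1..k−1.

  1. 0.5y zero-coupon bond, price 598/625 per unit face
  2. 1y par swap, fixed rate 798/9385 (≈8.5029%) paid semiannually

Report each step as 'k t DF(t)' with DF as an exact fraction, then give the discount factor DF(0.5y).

step 1 [0.5y] zero: DF = P = 598/625 ≈ 0.956800
step 2 [1y] swap r/2=399/9385: DF=(1 − 399/9385·(0.956800))/(1+399/9385) = 4601/5000 ≈ 0.920200

1 1/2 598/625
2 1 4601/5000
DF(0.5y) = 598/625 ≈ 0.956800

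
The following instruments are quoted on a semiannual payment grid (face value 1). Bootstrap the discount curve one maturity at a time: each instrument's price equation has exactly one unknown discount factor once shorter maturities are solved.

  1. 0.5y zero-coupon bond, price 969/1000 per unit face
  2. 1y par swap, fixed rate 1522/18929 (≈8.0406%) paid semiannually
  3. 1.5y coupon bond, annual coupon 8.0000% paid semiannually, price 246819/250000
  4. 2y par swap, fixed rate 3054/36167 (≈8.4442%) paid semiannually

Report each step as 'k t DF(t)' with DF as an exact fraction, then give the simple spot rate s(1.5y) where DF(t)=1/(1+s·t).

1 1/2 969/1000
2 1 9239/10000
3 3/2 1753/2000
4 2 8473/10000
s(1.5y) = (1/(1753/2000) − 1)/(3/2) = 494/5259 ≈ 9.3934%

step 1 [0.5y] zero: DF = P = 969/1000 ≈ 0.969000
step 2 [1y] swap r/2=761/18929: DF=(1 − 761/18929·(0.969000))/(1+761/18929) = 9239/10000 ≈ 0.923900
step 3 [1.5y] bond c/2=1/25: DF=(246819/250000 − 1/25·(0.969000+0.923900))/(1+1/25) = 1753/2000 ≈ 0.876500
step 4 [2y] swap r/2=1527/36167: DF=(1 − 1527/36167·(0.969000+0.923900+0.876500))/(1+1527/36167) = 8473/10000 ≈ 0.847300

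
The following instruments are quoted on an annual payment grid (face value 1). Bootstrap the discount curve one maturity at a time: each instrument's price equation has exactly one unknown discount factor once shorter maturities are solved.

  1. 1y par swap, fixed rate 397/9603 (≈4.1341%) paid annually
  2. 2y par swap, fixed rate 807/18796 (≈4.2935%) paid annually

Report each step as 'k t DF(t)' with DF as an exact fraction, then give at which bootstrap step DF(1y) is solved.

1 1 9603/10000
2 2 9193/10000
DF(1y) is solved at step 1

step 1 [1y] swap r/1=397/9603: DF=(1 − 397/9603·(0))/(1+397/9603) = 9603/10000 ≈ 0.960300
step 2 [2y] swap r/1=807/18796: DF=(1 − 807/18796·(0.960300))/(1+807/18796) = 9193/10000 ≈ 0.919300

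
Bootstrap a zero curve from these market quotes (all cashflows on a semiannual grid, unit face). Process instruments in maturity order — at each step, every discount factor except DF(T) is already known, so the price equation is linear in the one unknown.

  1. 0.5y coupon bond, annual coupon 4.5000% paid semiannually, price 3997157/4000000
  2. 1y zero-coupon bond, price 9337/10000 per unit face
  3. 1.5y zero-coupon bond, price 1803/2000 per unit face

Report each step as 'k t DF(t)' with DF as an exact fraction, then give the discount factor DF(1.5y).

step 1 [0.5y] bond c/2=9/400: DF=(3997157/4000000 − 9/400·(0))/(1+9/400) = 9773/10000 ≈ 0.977300
step 2 [1y] zero: DF = P = 9337/10000 ≈ 0.933700
step 3 [1.5y] zero: DF = P = 1803/2000 ≈ 0.901500

1 1/2 9773/10000
2 1 9337/10000
3 3/2 1803/2000
DF(1.5y) = 1803/2000 ≈ 0.901500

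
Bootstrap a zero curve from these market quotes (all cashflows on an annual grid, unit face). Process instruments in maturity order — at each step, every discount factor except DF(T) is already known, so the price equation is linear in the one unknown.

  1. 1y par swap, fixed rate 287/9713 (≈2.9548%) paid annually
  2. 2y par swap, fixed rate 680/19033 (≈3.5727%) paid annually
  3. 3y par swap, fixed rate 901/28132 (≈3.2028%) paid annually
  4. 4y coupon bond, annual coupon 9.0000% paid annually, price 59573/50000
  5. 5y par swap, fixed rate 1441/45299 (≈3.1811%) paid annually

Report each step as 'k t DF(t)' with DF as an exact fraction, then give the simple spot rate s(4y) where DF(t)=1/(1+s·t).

1 1 9713/10000
2 2 233/250
3 3 9099/10000
4 4 538/625
5 5 8559/10000
s(4y) = (1/(538/625) − 1)/(4) = 87/2152 ≈ 4.0428%

step 1 [1y] swap r/1=287/9713: DF=(1 − 287/9713·(0))/(1+287/9713) = 9713/10000 ≈ 0.971300
step 2 [2y] swap r/1=680/19033: DF=(1 − 680/19033·(0.971300))/(1+680/19033) = 233/250 ≈ 0.932000
step 3 [3y] swap r/1=901/28132: DF=(1 − 901/28132·(0.971300+0.932000))/(1+901/28132) = 9099/10000 ≈ 0.909900
step 4 [4y] bond c/1=9/100: DF=(59573/50000 − 9/100·(0.971300+0.932000+0.909900))/(1+9/100) = 538/625 ≈ 0.860800
step 5 [5y] swap r/1=1441/45299: DF=(1 − 1441/45299·(0.971300+0.932000+0.909900+0.860800))/(1+1441/45299) = 8559/10000 ≈ 0.855900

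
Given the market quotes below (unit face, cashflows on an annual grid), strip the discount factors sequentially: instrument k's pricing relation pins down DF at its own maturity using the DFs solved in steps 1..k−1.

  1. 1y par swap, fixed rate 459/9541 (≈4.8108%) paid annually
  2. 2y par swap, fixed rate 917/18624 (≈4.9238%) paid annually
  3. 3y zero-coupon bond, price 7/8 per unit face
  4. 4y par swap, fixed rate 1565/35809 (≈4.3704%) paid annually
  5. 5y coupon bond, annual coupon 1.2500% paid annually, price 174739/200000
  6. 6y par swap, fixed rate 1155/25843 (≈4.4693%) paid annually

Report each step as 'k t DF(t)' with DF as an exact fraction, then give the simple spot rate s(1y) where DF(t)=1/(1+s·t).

1 1 9541/10000
2 2 9083/10000
3 3 7/8
4 4 1687/2000
5 5 8187/10000
6 6 769/1000
s(1y) = (1/(9541/10000) − 1)/(1) = 459/9541 ≈ 4.8108%

step 1 [1y] swap r/1=459/9541: DF=(1 − 459/9541·(0))/(1+459/9541) = 9541/10000 ≈ 0.954100
step 2 [2y] swap r/1=917/18624: DF=(1 − 917/18624·(0.954100))/(1+917/18624) = 9083/10000 ≈ 0.908300
step 3 [3y] zero: DF = P = 7/8 ≈ 0.875000
step 4 [4y] swap r/1=1565/35809: DF=(1 − 1565/35809·(0.954100+0.908300+0.875000))/(1+1565/35809) = 1687/2000 ≈ 0.843500
step 5 [5y] bond c/1=1/80: DF=(174739/200000 − 1/80·(0.954100+0.908300+0.875000+0.843500))/(1+1/80) = 8187/10000 ≈ 0.818700
step 6 [6y] swap r/1=1155/25843: DF=(1 − 1155/25843·(0.954100+0.908300+0.875000+0.843500+0.818700))/(1+1155/25843) = 769/1000 ≈ 0.769000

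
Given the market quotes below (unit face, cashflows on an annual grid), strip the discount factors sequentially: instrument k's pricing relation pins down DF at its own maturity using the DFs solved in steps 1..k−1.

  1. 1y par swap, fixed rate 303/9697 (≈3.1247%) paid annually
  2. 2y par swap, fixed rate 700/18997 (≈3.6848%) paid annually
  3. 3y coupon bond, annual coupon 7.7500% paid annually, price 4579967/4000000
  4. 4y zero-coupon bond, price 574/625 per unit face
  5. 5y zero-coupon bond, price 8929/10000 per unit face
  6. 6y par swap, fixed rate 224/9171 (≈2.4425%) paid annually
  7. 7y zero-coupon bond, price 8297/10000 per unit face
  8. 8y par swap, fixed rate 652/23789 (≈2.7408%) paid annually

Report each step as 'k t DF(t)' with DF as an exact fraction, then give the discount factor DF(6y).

step 1 [1y] swap r/1=303/9697: DF=(1 − 303/9697·(0))/(1+303/9697) = 9697/10000 ≈ 0.969700
step 2 [2y] swap r/1=700/18997: DF=(1 − 700/18997·(0.969700))/(1+700/18997) = 93/100 ≈ 0.930000
step 3 [3y] bond c/1=31/400: DF=(4579967/4000000 − 31/400·(0.969700+0.930000))/(1+31/400) = 463/500 ≈ 0.926000
step 4 [4y] zero: DF = P = 574/625 ≈ 0.918400
step 5 [5y] zero: DF = P = 8929/10000 ≈ 0.892900
step 6 [6y] swap r/1=224/9171: DF=(1 − 224/9171·(0.969700+0.930000+0.926000+0.918400+0.892900))/(1+224/9171) = 541/625 ≈ 0.865600
step 7 [7y] zero: DF = P = 8297/10000 ≈ 0.829700
step 8 [8y] swap r/1=652/23789: DF=(1 − 652/23789·(0.969700+0.930000+0.926000+0.918400+0.892900+0.865600+0.829700))/(1+652/23789) = 2011/2500 ≈ 0.804400

1 1 9697/10000
2 2 93/100
3 3 463/500
4 4 574/625
5 5 8929/10000
6 6 541/625
7 7 8297/10000
8 8 2011/2500
DF(6y) = 541/625 ≈ 0.865600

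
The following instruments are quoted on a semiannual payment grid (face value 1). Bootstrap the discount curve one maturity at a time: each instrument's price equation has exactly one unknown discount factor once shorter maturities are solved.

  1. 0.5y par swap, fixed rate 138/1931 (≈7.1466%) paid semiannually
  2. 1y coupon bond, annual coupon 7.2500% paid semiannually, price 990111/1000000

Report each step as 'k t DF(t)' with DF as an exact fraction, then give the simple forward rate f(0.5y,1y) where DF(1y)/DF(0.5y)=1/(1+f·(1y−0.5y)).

step 1 [0.5y] swap r/2=69/1931: DF=(1 − 69/1931·(0))/(1+69/1931) = 1931/2000 ≈ 0.965500
step 2 [1y] bond c/2=29/800: DF=(990111/1000000 − 29/800·(0.965500))/(1+29/800) = 9217/10000 ≈ 0.921700

1 1/2 1931/2000
2 1 9217/10000
f(0.5y,1y) = ((1931/2000)/(9217/10000) − 1)/(1/2) = 876/9217 ≈ 9.5042%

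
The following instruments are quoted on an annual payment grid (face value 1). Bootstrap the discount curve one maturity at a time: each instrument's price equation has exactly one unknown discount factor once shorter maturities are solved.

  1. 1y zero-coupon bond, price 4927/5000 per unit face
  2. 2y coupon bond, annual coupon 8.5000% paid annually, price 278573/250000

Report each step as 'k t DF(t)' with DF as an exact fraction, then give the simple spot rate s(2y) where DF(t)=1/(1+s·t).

1 1 4927/5000
2 2 4749/5000
s(2y) = (1/(4749/5000) − 1)/(2) = 251/9498 ≈ 2.6427%

step 1 [1y] zero: DF = P = 4927/5000 ≈ 0.985400
step 2 [2y] bond c/1=17/200: DF=(278573/250000 − 17/200·(0.985400))/(1+17/200) = 4749/5000 ≈ 0.949800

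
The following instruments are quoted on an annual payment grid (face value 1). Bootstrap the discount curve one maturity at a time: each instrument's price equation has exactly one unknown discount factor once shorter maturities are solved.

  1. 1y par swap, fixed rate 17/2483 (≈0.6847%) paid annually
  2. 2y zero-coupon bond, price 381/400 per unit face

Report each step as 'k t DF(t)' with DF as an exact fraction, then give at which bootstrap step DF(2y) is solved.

step 1 [1y] swap r/1=17/2483: DF=(1 − 17/2483·(0))/(1+17/2483) = 2483/2500 ≈ 0.993200
step 2 [2y] zero: DF = P = 381/400 ≈ 0.952500

1 1 2483/2500
2 2 381/400
DF(2y) is solved at step 2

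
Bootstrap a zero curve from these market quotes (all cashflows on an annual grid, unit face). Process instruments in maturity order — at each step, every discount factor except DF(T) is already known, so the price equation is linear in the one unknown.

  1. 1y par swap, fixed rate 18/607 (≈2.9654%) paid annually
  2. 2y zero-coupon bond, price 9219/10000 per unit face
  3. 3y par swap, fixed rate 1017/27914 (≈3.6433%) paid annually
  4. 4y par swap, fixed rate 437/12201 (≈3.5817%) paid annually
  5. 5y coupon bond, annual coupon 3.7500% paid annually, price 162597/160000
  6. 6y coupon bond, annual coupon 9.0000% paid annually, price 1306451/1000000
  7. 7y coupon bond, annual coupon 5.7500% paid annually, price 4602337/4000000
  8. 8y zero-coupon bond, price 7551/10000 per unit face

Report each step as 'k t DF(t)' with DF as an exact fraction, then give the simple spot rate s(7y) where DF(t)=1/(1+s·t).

1 1 607/625
2 2 9219/10000
3 3 8983/10000
4 4 8689/10000
5 5 1059/1250
6 6 1033/1250
7 7 399/500
8 8 7551/10000
s(7y) = (1/(399/500) − 1)/(7) = 101/2793 ≈ 3.6162%

step 1 [1y] swap r/1=18/607: DF=(1 − 18/607·(0))/(1+18/607) = 607/625 ≈ 0.971200
step 2 [2y] zero: DF = P = 9219/10000 ≈ 0.921900
step 3 [3y] swap r/1=1017/27914: DF=(1 − 1017/27914·(0.971200+0.921900))/(1+1017/27914) = 8983/10000 ≈ 0.898300
step 4 [4y] swap r/1=437/12201: DF=(1 − 437/12201·(0.971200+0.921900+0.898300))/(1+437/12201) = 8689/10000 ≈ 0.868900
step 5 [5y] bond c/1=3/80: DF=(162597/160000 − 3/80·(0.971200+0.921900+0.898300+0.868900))/(1+3/80) = 1059/1250 ≈ 0.847200
step 6 [6y] bond c/1=9/100: DF=(1306451/1000000 − 9/100·(0.971200+0.921900+0.898300+0.868900+0.847200))/(1+9/100) = 1033/1250 ≈ 0.826400
step 7 [7y] bond c/1=23/400: DF=(4602337/4000000 − 23/400·(0.971200+0.921900+0.898300+0.868900+0.847200+0.826400))/(1+23/400) = 399/500 ≈ 0.798000
step 8 [8y] zero: DF = P = 7551/10000 ≈ 0.755100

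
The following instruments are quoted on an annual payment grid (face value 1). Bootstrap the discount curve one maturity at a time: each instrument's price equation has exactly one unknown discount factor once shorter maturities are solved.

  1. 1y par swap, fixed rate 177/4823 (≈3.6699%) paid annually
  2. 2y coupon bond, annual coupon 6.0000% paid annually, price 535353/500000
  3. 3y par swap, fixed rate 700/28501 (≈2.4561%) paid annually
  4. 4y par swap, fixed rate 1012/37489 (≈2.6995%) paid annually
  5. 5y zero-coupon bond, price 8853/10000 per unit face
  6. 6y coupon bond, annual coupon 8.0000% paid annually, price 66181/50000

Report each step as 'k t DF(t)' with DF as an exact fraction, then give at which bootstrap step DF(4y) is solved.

step 1 [1y] swap r/1=177/4823: DF=(1 − 177/4823·(0))/(1+177/4823) = 4823/5000 ≈ 0.964600
step 2 [2y] bond c/1=3/50: DF=(535353/500000 − 3/50·(0.964600))/(1+3/50) = 1911/2000 ≈ 0.955500
step 3 [3y] swap r/1=700/28501: DF=(1 − 700/28501·(0.964600+0.955500))/(1+700/28501) = 93/100 ≈ 0.930000
step 4 [4y] swap r/1=1012/37489: DF=(1 − 1012/37489·(0.964600+0.955500+0.930000))/(1+1012/37489) = 2247/2500 ≈ 0.898800
step 5 [5y] zero: DF = P = 8853/10000 ≈ 0.885300
step 6 [6y] bond c/1=2/25: DF=(66181/50000 − 2/25·(0.964600+0.955500+0.930000+0.898800+0.885300))/(1+2/25) = 8823/10000 ≈ 0.882300

1 1 4823/5000
2 2 1911/2000
3 3 93/100
4 4 2247/2500
5 5 8853/10000
6 6 8823/10000
DF(4y) is solved at step 4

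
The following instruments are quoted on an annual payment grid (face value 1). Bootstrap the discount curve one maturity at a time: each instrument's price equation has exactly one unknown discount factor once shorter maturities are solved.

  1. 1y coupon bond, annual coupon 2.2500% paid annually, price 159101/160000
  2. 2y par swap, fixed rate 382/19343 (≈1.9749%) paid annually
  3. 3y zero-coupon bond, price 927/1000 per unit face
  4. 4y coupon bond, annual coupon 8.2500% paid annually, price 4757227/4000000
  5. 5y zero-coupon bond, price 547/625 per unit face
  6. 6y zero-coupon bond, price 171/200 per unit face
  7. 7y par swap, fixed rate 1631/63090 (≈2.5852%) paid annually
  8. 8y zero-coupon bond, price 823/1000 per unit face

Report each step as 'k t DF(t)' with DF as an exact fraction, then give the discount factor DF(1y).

step 1 [1y] bond c/1=9/400: DF=(159101/160000 − 9/400·(0))/(1+9/400) = 389/400 ≈ 0.972500
step 2 [2y] swap r/1=382/19343: DF=(1 − 382/19343·(0.972500))/(1+382/19343) = 4809/5000 ≈ 0.961800
step 3 [3y] zero: DF = P = 927/1000 ≈ 0.927000
step 4 [4y] bond c/1=33/400: DF=(4757227/4000000 − 33/400·(0.972500+0.961800+0.927000))/(1+33/400) = 4403/5000 ≈ 0.880600
step 5 [5y] zero: DF = P = 547/625 ≈ 0.875200
step 6 [6y] zero: DF = P = 171/200 ≈ 0.855000
step 7 [7y] swap r/1=1631/63090: DF=(1 − 1631/63090·(0.972500+0.961800+0.927000+0.880600+0.875200+0.855000))/(1+1631/63090) = 8369/10000 ≈ 0.836900
step 8 [8y] zero: DF = P = 823/1000 ≈ 0.823000

1 1 389/400
2 2 4809/5000
3 3 927/1000
4 4 4403/5000
5 5 547/625
6 6 171/200
7 7 8369/10000
8 8 823/1000
DF(1y) = 389/400 ≈ 0.972500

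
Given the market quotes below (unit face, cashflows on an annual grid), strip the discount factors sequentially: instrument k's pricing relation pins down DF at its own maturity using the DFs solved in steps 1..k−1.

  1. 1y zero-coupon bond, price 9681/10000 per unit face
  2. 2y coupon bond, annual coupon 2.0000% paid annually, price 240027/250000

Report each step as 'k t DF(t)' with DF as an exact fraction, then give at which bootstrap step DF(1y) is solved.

step 1 [1y] zero: DF = P = 9681/10000 ≈ 0.968100
step 2 [2y] bond c/1=1/50: DF=(240027/250000 − 1/50·(0.968100))/(1+1/50) = 9223/10000 ≈ 0.922300

1 1 9681/10000
2 2 9223/10000
DF(1y) is solved at step 1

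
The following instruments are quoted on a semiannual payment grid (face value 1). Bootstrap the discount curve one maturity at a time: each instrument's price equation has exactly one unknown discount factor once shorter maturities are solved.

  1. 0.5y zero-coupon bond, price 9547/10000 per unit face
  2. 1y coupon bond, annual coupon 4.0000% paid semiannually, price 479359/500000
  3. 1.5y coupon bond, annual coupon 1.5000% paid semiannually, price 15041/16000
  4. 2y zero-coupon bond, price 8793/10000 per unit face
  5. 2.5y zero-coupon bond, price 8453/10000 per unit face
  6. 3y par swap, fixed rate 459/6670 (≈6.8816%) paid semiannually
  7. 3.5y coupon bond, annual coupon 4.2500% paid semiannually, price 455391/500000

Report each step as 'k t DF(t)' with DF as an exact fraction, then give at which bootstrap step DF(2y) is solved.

step 1 [0.5y] zero: DF = P = 9547/10000 ≈ 0.954700
step 2 [1y] bond c/2=1/50: DF=(479359/500000 − 1/50·(0.954700))/(1+1/50) = 2303/2500 ≈ 0.921200
step 3 [1.5y] bond c/2=3/400: DF=(15041/16000 − 3/400·(0.954700+0.921200))/(1+3/400) = 9191/10000 ≈ 0.919100
step 4 [2y] zero: DF = P = 8793/10000 ≈ 0.879300
step 5 [2.5y] zero: DF = P = 8453/10000 ≈ 0.845300
step 6 [3y] swap r/2=459/13340: DF=(1 − 459/13340·(0.954700+0.921200+0.919100+0.879300+0.845300))/(1+459/13340) = 2041/2500 ≈ 0.816400
step 7 [3.5y] bond c/2=17/800: DF=(455391/500000 − 17/800·(0.954700+0.921200+0.919100+0.879300+0.845300+0.816400))/(1+17/800) = 488/625 ≈ 0.780800

1 1/2 9547/10000
2 1 2303/2500
3 3/2 9191/10000
4 2 8793/10000
5 5/2 8453/10000
6 3 2041/2500
7 7/2 488/625
DF(2y) is solved at step 4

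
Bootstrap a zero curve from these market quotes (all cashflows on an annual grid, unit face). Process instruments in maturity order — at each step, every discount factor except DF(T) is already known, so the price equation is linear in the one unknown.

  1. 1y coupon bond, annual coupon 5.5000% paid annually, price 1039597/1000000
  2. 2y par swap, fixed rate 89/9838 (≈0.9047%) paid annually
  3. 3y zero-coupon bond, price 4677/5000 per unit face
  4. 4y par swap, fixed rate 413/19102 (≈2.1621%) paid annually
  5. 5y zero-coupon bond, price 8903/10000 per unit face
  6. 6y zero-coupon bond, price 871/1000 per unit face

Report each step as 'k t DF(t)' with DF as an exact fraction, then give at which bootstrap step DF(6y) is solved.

step 1 [1y] bond c/1=11/200: DF=(1039597/1000000 − 11/200·(0))/(1+11/200) = 4927/5000 ≈ 0.985400
step 2 [2y] swap r/1=89/9838: DF=(1 − 89/9838·(0.985400))/(1+89/9838) = 4911/5000 ≈ 0.982200
step 3 [3y] zero: DF = P = 4677/5000 ≈ 0.935400
step 4 [4y] swap r/1=413/19102: DF=(1 − 413/19102·(0.985400+0.982200+0.935400))/(1+413/19102) = 4587/5000 ≈ 0.917400
step 5 [5y] zero: DF = P = 8903/10000 ≈ 0.890300
step 6 [6y] zero: DF = P = 871/1000 ≈ 0.871000

1 1 4927/5000
2 2 4911/5000
3 3 4677/5000
4 4 4587/5000
5 5 8903/10000
6 6 871/1000
DF(6y) is solved at step 6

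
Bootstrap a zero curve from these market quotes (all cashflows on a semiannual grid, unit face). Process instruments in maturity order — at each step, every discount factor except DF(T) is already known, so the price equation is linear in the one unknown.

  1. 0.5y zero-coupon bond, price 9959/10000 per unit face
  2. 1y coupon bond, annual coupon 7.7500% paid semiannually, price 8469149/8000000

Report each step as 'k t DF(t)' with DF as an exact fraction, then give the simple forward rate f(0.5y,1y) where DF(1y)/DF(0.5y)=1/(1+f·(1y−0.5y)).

1 1/2 9959/10000
2 1 491/500
f(0.5y,1y) = ((9959/10000)/(491/500) − 1)/(1/2) = 139/4910 ≈ 2.8310%

step 1 [0.5y] zero: DF = P = 9959/10000 ≈ 0.995900
step 2 [1y] bond c/2=31/800: DF=(8469149/8000000 − 31/800·(0.995900))/(1+31/800) = 491/500 ≈ 0.982000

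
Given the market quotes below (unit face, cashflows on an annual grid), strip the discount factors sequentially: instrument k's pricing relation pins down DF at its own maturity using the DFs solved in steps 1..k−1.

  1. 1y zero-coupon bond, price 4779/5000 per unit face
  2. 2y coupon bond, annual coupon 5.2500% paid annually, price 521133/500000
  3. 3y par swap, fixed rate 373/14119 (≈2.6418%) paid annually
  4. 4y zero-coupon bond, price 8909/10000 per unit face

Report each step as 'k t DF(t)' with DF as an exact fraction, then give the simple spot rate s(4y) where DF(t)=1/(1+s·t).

step 1 [1y] zero: DF = P = 4779/5000 ≈ 0.955800
step 2 [2y] bond c/1=21/400: DF=(521133/500000 − 21/400·(0.955800))/(1+21/400) = 4713/5000 ≈ 0.942600
step 3 [3y] swap r/1=373/14119: DF=(1 − 373/14119·(0.955800+0.942600))/(1+373/14119) = 4627/5000 ≈ 0.925400
step 4 [4y] zero: DF = P = 8909/10000 ≈ 0.890900

1 1 4779/5000
2 2 4713/5000
3 3 4627/5000
4 4 8909/10000
s(4y) = (1/(8909/10000) − 1)/(4) = 1091/35636 ≈ 3.0615%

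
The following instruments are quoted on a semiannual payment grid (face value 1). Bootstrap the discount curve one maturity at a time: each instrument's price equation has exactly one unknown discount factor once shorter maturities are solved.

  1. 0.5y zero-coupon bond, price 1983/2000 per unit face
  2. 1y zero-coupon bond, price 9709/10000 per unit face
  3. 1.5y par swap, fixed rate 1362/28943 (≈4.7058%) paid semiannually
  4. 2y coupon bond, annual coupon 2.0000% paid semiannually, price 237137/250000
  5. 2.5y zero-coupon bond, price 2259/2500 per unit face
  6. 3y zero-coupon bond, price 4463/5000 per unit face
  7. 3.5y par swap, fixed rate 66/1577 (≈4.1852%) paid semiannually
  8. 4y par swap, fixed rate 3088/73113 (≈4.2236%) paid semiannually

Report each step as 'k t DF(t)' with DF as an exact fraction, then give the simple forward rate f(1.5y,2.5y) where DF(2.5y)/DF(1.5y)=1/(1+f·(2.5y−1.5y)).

1 1/2 1983/2000
2 1 9709/10000
3 3/2 9319/10000
4 2 1821/2000
5 5/2 2259/2500
6 3 4463/5000
7 7/2 8647/10000
8 4 1057/1250
f(1.5y,2.5y) = ((9319/10000)/(2259/2500) − 1)/(1) = 283/9036 ≈ 3.1319%

step 1 [0.5y] zero: DF = P = 1983/2000 ≈ 0.991500
step 2 [1y] zero: DF = P = 9709/10000 ≈ 0.970900
step 3 [1.5y] swap r/2=681/28943: DF=(1 − 681/28943·(0.991500+0.970900))/(1+681/28943) = 9319/10000 ≈ 0.931900
step 4 [2y] bond c/2=1/100: DF=(237137/250000 − 1/100·(0.991500+0.970900+0.931900))/(1+1/100) = 1821/2000 ≈ 0.910500
step 5 [2.5y] zero: DF = P = 2259/2500 ≈ 0.903600
step 6 [3y] zero: DF = P = 4463/5000 ≈ 0.892600
step 7 [3.5y] swap r/2=33/1577: DF=(1 − 33/1577·(0.991500+0.970900+0.931900+0.910500+0.903600+0.892600))/(1+33/1577) = 8647/10000 ≈ 0.864700
step 8 [4y] swap r/2=1544/73113: DF=(1 − 1544/73113·(0.991500+0.970900+0.931900+0.910500+0.903600+0.892600+0.864700))/(1+1544/73113) = 1057/1250 ≈ 0.845600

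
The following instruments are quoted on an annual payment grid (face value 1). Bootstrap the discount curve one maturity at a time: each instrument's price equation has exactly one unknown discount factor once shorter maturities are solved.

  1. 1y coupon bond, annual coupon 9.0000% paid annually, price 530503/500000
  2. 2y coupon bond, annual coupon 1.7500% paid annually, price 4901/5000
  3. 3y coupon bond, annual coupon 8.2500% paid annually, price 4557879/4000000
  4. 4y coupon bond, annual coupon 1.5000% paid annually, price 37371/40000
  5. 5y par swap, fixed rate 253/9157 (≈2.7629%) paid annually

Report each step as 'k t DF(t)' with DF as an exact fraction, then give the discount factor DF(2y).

step 1 [1y] bond c/1=9/100: DF=(530503/500000 − 9/100·(0))/(1+9/100) = 4867/5000 ≈ 0.973400
step 2 [2y] bond c/1=7/400: DF=(4901/5000 − 7/400·(0.973400))/(1+7/400) = 4733/5000 ≈ 0.946600
step 3 [3y] bond c/1=33/400: DF=(4557879/4000000 − 33/400·(0.973400+0.946600))/(1+33/400) = 9063/10000 ≈ 0.906300
step 4 [4y] bond c/1=3/200: DF=(37371/40000 − 3/200·(0.973400+0.946600+0.906300))/(1+3/200) = 8787/10000 ≈ 0.878700
step 5 [5y] swap r/1=253/9157: DF=(1 − 253/9157·(0.973400+0.946600+0.906300+0.878700))/(1+253/9157) = 1747/2000 ≈ 0.873500

1 1 4867/5000
2 2 4733/5000
3 3 9063/10000
4 4 8787/10000
5 5 1747/2000
DF(2y) = 4733/5000 ≈ 0.946600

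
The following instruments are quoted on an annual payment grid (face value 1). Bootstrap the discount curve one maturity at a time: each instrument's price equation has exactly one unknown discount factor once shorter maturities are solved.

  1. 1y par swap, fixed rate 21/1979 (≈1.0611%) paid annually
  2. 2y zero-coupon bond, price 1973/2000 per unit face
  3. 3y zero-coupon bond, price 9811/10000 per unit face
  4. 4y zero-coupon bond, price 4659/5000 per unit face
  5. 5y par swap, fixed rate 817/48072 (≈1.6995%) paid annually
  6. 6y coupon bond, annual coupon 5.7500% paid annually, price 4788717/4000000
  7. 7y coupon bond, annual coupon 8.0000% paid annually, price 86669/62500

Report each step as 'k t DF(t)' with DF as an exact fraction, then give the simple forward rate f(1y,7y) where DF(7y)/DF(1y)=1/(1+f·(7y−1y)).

step 1 [1y] swap r/1=21/1979: DF=(1 − 21/1979·(0))/(1+21/1979) = 1979/2000 ≈ 0.989500
step 2 [2y] zero: DF = P = 1973/2000 ≈ 0.986500
step 3 [3y] zero: DF = P = 9811/10000 ≈ 0.981100
step 4 [4y] zero: DF = P = 4659/5000 ≈ 0.931800
step 5 [5y] swap r/1=817/48072: DF=(1 − 817/48072·(0.989500+0.986500+0.981100+0.931800))/(1+817/48072) = 9183/10000 ≈ 0.918300
step 6 [6y] bond c/1=23/400: DF=(4788717/4000000 − 23/400·(0.989500+0.986500+0.981100+0.931800+0.918300))/(1+23/400) = 8707/10000 ≈ 0.870700
step 7 [7y] bond c/1=2/25: DF=(86669/62500 − 2/25·(0.989500+0.986500+0.981100+0.931800+0.918300+0.870700))/(1+2/25) = 4317/5000 ≈ 0.863400

1 1 1979/2000
2 2 1973/2000
3 3 9811/10000
4 4 4659/5000
5 5 9183/10000
6 6 8707/10000
7 7 4317/5000
f(1y,7y) = ((1979/2000)/(4317/5000) − 1)/(6) = 1261/51804 ≈ 2.4342%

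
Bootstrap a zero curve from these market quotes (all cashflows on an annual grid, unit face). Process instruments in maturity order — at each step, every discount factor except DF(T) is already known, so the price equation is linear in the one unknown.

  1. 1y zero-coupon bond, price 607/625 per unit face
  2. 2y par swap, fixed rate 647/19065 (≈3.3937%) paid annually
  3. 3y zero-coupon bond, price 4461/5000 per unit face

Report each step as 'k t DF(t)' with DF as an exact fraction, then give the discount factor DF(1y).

1 1 607/625
2 2 9353/10000
3 3 4461/5000
DF(1y) = 607/625 ≈ 0.971200

step 1 [1y] zero: DF = P = 607/625 ≈ 0.971200
step 2 [2y] swap r/1=647/19065: DF=(1 − 647/19065·(0.971200))/(1+647/19065) = 9353/10000 ≈ 0.935300
step 3 [3y] zero: DF = P = 4461/5000 ≈ 0.892200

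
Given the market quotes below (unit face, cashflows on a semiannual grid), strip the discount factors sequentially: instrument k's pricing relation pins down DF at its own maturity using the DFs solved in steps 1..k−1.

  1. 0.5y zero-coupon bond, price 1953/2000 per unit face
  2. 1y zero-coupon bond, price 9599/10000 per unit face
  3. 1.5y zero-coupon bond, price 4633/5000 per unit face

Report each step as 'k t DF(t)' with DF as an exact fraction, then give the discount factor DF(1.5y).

step 1 [0.5y] zero: DF = P = 1953/2000 ≈ 0.976500
step 2 [1y] zero: DF = P = 9599/10000 ≈ 0.959900
step 3 [1.5y] zero: DF = P = 4633/5000 ≈ 0.926600

1 1/2 1953/2000
2 1 9599/10000
3 3/2 4633/5000
DF(1.5y) = 4633/5000 ≈ 0.926600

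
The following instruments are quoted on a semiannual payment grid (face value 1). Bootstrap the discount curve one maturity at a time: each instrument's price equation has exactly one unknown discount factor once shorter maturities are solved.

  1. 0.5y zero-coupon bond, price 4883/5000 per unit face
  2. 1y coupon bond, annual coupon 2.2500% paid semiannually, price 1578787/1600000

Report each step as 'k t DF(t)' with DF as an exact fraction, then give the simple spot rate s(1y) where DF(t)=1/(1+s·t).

1 1/2 4883/5000
2 1 9649/10000
s(1y) = (1/(9649/10000) − 1)/(1) = 351/9649 ≈ 3.6377%

step 1 [0.5y] zero: DF = P = 4883/5000 ≈ 0.976600
step 2 [1y] bond c/2=9/800: DF=(1578787/1600000 − 9/800·(0.976600))/(1+9/800) = 9649/10000 ≈ 0.964900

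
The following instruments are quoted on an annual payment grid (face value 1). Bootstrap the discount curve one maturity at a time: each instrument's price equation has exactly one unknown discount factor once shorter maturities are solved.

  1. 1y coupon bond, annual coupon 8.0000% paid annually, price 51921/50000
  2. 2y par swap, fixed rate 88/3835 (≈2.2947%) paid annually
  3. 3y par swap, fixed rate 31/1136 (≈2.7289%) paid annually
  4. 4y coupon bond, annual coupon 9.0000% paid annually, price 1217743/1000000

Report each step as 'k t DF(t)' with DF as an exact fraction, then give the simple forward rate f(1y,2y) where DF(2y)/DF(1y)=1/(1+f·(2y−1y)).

step 1 [1y] bond c/1=2/25: DF=(51921/50000 − 2/25·(0))/(1+2/25) = 1923/2000 ≈ 0.961500
step 2 [2y] swap r/1=88/3835: DF=(1 − 88/3835·(0.961500))/(1+88/3835) = 239/250 ≈ 0.956000
step 3 [3y] swap r/1=31/1136: DF=(1 − 31/1136·(0.961500+0.956000))/(1+31/1136) = 369/400 ≈ 0.922500
step 4 [4y] bond c/1=9/100: DF=(1217743/1000000 − 9/100·(0.961500+0.956000+0.922500))/(1+9/100) = 8827/10000 ≈ 0.882700

1 1 1923/2000
2 2 239/250
3 3 369/400
4 4 8827/10000
f(1y,2y) = ((1923/2000)/(239/250) − 1)/(1) = 11/1912 ≈ 0.5753%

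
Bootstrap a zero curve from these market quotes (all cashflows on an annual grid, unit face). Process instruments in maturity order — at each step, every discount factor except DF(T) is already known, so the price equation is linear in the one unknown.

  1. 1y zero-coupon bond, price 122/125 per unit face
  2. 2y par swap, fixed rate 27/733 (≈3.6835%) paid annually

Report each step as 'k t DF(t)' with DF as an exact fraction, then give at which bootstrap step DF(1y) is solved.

step 1 [1y] zero: DF = P = 122/125 ≈ 0.976000
step 2 [2y] swap r/1=27/733: DF=(1 − 27/733·(0.976000))/(1+27/733) = 4649/5000 ≈ 0.929800

1 1 122/125
2 2 4649/5000
DF(1y) is solved at step 1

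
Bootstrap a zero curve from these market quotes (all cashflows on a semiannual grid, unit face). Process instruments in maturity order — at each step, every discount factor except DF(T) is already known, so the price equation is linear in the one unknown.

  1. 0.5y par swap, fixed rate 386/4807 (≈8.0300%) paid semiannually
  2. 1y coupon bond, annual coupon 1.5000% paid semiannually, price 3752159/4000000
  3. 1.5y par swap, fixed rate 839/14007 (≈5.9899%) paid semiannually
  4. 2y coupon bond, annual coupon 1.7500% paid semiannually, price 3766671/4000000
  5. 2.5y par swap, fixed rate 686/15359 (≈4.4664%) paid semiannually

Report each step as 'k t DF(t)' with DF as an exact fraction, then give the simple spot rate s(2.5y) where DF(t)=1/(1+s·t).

1 1/2 4807/5000
2 1 9239/10000
3 3/2 9161/10000
4 2 2273/2500
5 5/2 8971/10000
s(2.5y) = (1/(8971/10000) − 1)/(5/2) = 2058/44855 ≈ 4.5881%

step 1 [0.5y] swap r/2=193/4807: DF=(1 − 193/4807·(0))/(1+193/4807) = 4807/5000 ≈ 0.961400
step 2 [1y] bond c/2=3/400: DF=(3752159/4000000 − 3/400·(0.961400))/(1+3/400) = 9239/10000 ≈ 0.923900
step 3 [1.5y] swap r/2=839/28014: DF=(1 − 839/28014·(0.961400+0.923900))/(1+839/28014) = 9161/10000 ≈ 0.916100
step 4 [2y] bond c/2=7/800: DF=(3766671/4000000 − 7/800·(0.961400+0.923900+0.916100))/(1+7/800) = 2273/2500 ≈ 0.909200
step 5 [2.5y] swap r/2=343/15359: DF=(1 − 343/15359·(0.961400+0.923900+0.916100+0.909200))/(1+343/15359) = 8971/10000 ≈ 0.897100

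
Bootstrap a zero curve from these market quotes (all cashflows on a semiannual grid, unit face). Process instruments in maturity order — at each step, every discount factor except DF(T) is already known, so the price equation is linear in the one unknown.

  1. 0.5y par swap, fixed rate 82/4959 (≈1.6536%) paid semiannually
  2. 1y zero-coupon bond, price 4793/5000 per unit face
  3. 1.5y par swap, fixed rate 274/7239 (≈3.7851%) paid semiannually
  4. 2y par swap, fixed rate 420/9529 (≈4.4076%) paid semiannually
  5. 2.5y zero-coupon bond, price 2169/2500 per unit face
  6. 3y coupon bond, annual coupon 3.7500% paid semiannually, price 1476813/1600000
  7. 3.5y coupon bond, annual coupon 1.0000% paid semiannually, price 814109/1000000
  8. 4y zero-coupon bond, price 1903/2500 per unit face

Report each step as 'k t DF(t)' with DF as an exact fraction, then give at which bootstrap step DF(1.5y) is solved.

1 1/2 4959/5000
2 1 4793/5000
3 3/2 2363/2500
4 2 229/250
5 5/2 2169/2500
6 3 8199/10000
7 7/2 7827/10000
8 4 1903/2500
DF(1.5y) is solved at step 3

step 1 [0.5y] swap r/2=41/4959: DF=(1 − 41/4959·(0))/(1+41/4959) = 4959/5000 ≈ 0.991800
step 2 [1y] zero: DF = P = 4793/5000 ≈ 0.958600
step 3 [1.5y] swap r/2=137/7239: DF=(1 − 137/7239·(0.991800+0.958600))/(1+137/7239) = 2363/2500 ≈ 0.945200
step 4 [2y] swap r/2=210/9529: DF=(1 − 210/9529·(0.991800+0.958600+0.945200))/(1+210/9529) = 229/250 ≈ 0.916000
step 5 [2.5y] zero: DF = P = 2169/2500 ≈ 0.867600
step 6 [3y] bond c/2=3/160: DF=(1476813/1600000 − 3/160·(0.991800+0.958600+0.945200+0.916000+0.867600))/(1+3/160) = 8199/10000 ≈ 0.819900
step 7 [3.5y] bond c/2=1/200: DF=(814109/1000000 − 1/200·(0.991800+0.958600+0.945200+0.916000+0.867600+0.819900))/(1+1/200) = 7827/10000 ≈ 0.782700
step 8 [4y] zero: DF = P = 1903/2500 ≈ 0.761200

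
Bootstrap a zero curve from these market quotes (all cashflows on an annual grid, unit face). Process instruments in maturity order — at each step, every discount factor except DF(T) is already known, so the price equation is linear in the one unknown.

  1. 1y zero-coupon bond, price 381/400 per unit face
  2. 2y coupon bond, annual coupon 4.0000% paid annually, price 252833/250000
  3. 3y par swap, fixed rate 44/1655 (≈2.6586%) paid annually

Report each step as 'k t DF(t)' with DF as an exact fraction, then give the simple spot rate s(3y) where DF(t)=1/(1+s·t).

1 1 381/400
2 2 4679/5000
3 3 2313/2500
s(3y) = (1/(2313/2500) − 1)/(3) = 187/6939 ≈ 2.6949%

step 1 [1y] zero: DF = P = 381/400 ≈ 0.952500
step 2 [2y] bond c/1=1/25: DF=(252833/250000 − 1/25·(0.952500))/(1+1/25) = 4679/5000 ≈ 0.935800
step 3 [3y] swap r/1=44/1655: DF=(1 − 44/1655·(0.952500+0.935800))/(1+44/1655) = 2313/2500 ≈ 0.925200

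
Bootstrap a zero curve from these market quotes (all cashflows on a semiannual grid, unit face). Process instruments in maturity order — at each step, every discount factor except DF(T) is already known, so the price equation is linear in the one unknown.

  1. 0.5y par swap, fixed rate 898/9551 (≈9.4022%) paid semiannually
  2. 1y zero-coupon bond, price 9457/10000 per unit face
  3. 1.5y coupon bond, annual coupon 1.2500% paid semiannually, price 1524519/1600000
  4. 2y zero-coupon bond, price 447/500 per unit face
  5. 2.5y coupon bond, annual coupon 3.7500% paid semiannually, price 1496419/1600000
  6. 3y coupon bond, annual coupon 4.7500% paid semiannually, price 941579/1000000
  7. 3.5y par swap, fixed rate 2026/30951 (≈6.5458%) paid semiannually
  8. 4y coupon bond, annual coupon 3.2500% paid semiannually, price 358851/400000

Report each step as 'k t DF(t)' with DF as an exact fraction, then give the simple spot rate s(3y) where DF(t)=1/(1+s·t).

step 1 [0.5y] swap r/2=449/9551: DF=(1 − 449/9551·(0))/(1+449/9551) = 9551/10000 ≈ 0.955100
step 2 [1y] zero: DF = P = 9457/10000 ≈ 0.945700
step 3 [1.5y] bond c/2=1/160: DF=(1524519/1600000 − 1/160·(0.955100+0.945700))/(1+1/160) = 9351/10000 ≈ 0.935100
step 4 [2y] zero: DF = P = 447/500 ≈ 0.894000
step 5 [2.5y] bond c/2=3/160: DF=(1496419/1600000 − 3/160·(0.955100+0.945700+0.935100+0.894000))/(1+3/160) = 4247/5000 ≈ 0.849400
step 6 [3y] bond c/2=19/800: DF=(941579/1000000 − 19/800·(0.955100+0.945700+0.935100+0.894000+0.849400))/(1+19/800) = 1627/2000 ≈ 0.813500
step 7 [3.5y] swap r/2=1013/30951: DF=(1 − 1013/30951·(0.955100+0.945700+0.935100+0.894000+0.849400+0.813500))/(1+1013/30951) = 3987/5000 ≈ 0.797400
step 8 [4y] bond c/2=13/800: DF=(358851/400000 − 13/800·(0.955100+0.945700+0.935100+0.894000+0.849400+0.813500+0.797400))/(1+13/800) = 3919/5000 ≈ 0.783800

1 1/2 9551/10000
2 1 9457/10000
3 3/2 9351/10000
4 2 447/500
5 5/2 4247/5000
6 3 1627/2000
7 7/2 3987/5000
8 4 3919/5000
s(3y) = (1/(1627/2000) − 1)/(3) = 373/4881 ≈ 7.6419%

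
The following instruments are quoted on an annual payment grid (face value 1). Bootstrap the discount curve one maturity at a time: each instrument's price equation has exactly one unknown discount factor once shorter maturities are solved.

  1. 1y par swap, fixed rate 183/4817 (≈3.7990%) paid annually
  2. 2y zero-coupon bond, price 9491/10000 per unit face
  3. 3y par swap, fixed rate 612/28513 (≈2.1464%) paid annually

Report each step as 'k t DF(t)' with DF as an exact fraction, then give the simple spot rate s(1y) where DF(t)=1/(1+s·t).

1 1 4817/5000
2 2 9491/10000
3 3 2347/2500
s(1y) = (1/(4817/5000) − 1)/(1) = 183/4817 ≈ 3.7990%

step 1 [1y] swap r/1=183/4817: DF=(1 − 183/4817·(0))/(1+183/4817) = 4817/5000 ≈ 0.963400
step 2 [2y] zero: DF = P = 9491/10000 ≈ 0.949100
step 3 [3y] swap r/1=612/28513: DF=(1 − 612/28513·(0.963400+0.949100))/(1+612/28513) = 2347/2500 ≈ 0.938800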